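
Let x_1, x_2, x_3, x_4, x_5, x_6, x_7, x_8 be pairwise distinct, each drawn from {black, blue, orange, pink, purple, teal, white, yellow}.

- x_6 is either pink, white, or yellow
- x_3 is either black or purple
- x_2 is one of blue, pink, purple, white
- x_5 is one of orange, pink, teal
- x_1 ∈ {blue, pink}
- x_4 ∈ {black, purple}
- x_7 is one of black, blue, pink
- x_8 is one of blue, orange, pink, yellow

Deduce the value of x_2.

white

The 8 variables draw from only 8 values {black, blue, orange, pink, purple, teal, white, yellow}, so each is used; only x_5 can be teal, hence x_5 = teal.
The 7 still-open variables draw from only 7 values {black, blue, orange, pink, purple, white, yellow}, so each is used; only x_8 can be orange, hence x_8 = orange.
The 6 still-open variables draw from only 6 values {black, blue, pink, purple, white, yellow}, so each is used; only x_6 can be yellow, hence x_6 = yellow.
Among the 5 still-open variables, white fits only x_2 (and all 5 values in {black, blue, pink, purple, white} must be used), so x_2 = white.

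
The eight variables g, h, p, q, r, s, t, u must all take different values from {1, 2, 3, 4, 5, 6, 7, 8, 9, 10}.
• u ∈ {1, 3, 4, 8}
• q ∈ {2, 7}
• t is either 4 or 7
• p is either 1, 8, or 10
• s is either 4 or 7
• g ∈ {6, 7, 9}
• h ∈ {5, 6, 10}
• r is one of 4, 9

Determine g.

6

s and t between them cover only {4, 7} — a naked pair. Remove those values from g, q, r, u.
q's domain is down to {2}, so q = 2.
That leaves r = 9. Strike 9 from g.
So g = 6.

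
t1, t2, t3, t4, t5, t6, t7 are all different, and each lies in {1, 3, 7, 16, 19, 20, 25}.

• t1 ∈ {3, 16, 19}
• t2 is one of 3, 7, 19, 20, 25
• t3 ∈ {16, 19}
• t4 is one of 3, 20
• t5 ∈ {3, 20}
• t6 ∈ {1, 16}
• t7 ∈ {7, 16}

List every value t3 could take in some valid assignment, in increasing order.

16, 19

Among the 7 variables, 1 fits only t6 (and all 7 values in {1, 3, 7, 16, 19, 20, 25} must be used), so t6 = 1.
The 6 still-open variables together cover exactly {3, 7, 16, 19, 20, 25} — 6 values for 6 variables — and 25 appears only in t2's list, so t2 = 25.
Among the 5 still-open variables, 7 fits only t7 (and all 5 values in {3, 7, 16, 19, 20} must be used), so t7 = 7.
The 2 variables t4 and t5 are confined to {3, 20}, which locks those values in; drop them from t1.
No further eliminations apply; t3 can still be any of 16, 19.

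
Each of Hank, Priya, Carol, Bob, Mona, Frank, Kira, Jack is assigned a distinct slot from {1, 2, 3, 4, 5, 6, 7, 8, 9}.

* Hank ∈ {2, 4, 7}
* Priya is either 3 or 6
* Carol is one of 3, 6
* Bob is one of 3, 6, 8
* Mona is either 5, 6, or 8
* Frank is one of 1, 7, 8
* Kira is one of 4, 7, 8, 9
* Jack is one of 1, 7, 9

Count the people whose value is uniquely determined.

2

Priya and Carol share exactly the 2 values {3, 6}; by pigeonhole those values go to them, so strike 3, 6 from Bob, Mona.
Bob has just one choice, so Bob = 8. So Mona, Frank, Kira can't be 8.
Mona has just one choice, so Mona = 5.
Determined: Bob=8, Mona=5. The other people each still have more than one consistent value. That makes 2.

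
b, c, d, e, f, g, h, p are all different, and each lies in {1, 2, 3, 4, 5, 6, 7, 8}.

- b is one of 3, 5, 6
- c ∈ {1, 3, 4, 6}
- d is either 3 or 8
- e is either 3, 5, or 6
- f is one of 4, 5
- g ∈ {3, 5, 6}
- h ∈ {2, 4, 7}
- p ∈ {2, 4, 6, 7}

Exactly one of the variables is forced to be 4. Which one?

The 8 variables together cover exactly {1, 2, 3, 4, 5, 6, 7, 8} — 8 values for 8 variables — and 1 appears only in c's list, so c = 1.
The 7 still-open variables together cover exactly {2, 3, 4, 5, 6, 7, 8} — 7 values for 7 variables — and 8 appears only in d's list, so d = 8.
The 3 variables b, e, g are confined to {3, 5, 6}, which locks those values in; drop them from f, p.
So 4 goes to f.

f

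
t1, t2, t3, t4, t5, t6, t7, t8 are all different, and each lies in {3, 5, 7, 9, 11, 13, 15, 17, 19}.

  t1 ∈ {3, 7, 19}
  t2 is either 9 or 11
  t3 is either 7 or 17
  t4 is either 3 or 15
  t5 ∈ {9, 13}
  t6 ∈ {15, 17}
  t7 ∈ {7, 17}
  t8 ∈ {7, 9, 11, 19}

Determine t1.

19

The 8 variables together cover exactly {3, 7, 9, 11, 13, 15, 17, 19} — 8 values for 8 variables — and 13 appears only in t5's list, so t5 = 13.
t3 and t7 between them cover only {7, 17} — a naked pair. Remove those values from t1, t6, t8.
t6 must be 15 (only option left). Remove 15 from t4.
t4 has just one choice, so t4 = 3. Eliminate 3 elsewhere: t1.
So t1 = 19.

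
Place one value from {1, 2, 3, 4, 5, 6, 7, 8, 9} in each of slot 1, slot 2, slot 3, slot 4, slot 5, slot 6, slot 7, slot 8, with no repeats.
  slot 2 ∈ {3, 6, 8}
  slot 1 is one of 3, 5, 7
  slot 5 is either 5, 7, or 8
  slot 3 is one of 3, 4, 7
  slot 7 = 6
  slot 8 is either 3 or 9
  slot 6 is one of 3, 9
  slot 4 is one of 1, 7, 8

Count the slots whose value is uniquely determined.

4

slot 7 must be 6 (only option left). Eliminate 6 elsewhere: slot 2.
Among the 7 still-open variables, 1 fits only slot 4 (and all 7 values in {1, 3, 4, 5, 7, 8, 9} must be used), so slot 4 = 1.
Among the 6 still-open variables, 4 fits only slot 3 (and all 6 values in {3, 4, 5, 7, 8, 9} must be used), so slot 3 = 4.
The 2 variables slot 6 and slot 8 are confined to {3, 9}, which locks those values in; drop them from slot 1, slot 2.
That leaves slot 2 = 8. Eliminate 8 elsewhere: slot 5.
Determined: slot 2=8, slot 3=4, slot 4=1, slot 7=6. The other slots each still have more than one consistent value. That makes 4.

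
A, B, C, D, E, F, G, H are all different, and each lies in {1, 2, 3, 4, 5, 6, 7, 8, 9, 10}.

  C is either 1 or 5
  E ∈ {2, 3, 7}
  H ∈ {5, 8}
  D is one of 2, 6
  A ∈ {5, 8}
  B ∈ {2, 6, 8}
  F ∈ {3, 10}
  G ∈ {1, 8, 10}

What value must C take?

The 8 variables together cover exactly {1, 2, 3, 5, 6, 7, 8, 10} — 8 values for 8 variables — and 7 appears only in E's list, so E = 7.
Among the 7 still-open variables, 3 fits only F (and all 7 values in {1, 2, 3, 5, 6, 8, 10} must be used), so F = 3.
Among the 6 still-open variables, 10 fits only G (and all 6 values in {1, 2, 5, 6, 8, 10} must be used), so G = 10.
The 5 still-open variables together cover exactly {1, 2, 5, 6, 8} — 5 values for 5 variables — and 1 appears only in C's list, so C = 1.

1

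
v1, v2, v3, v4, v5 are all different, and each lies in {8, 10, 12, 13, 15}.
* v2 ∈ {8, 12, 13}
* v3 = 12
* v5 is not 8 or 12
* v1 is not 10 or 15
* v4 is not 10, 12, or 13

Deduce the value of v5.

10

v3 has just one choice, so v3 = 12. Strike 12 from v1, v2.
Among the 4 still-open variables, 10 fits only v5 (and all 4 values in {8, 10, 13, 15} must be used), so v5 = 10.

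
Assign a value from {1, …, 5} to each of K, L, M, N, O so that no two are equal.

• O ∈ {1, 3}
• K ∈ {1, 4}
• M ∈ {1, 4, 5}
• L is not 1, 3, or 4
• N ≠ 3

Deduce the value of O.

The 5 variables draw from only 5 values {1, 2, 3, 4, 5}, so each is used; only O can be 3, hence O = 3.

3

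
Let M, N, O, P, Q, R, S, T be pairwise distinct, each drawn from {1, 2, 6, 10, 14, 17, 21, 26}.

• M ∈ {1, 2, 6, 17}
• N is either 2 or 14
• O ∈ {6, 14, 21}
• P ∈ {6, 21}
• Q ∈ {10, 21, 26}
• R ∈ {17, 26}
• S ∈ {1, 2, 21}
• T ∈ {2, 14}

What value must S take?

The 8 variables together cover exactly {1, 2, 6, 10, 14, 17, 21, 26} — 8 values for 8 variables — and 10 appears only in Q's list, so Q = 10.
The 7 still-open variables draw from only 7 values {1, 2, 6, 14, 17, 21, 26}, so each is used; only R can be 26, hence R = 26.
The 6 still-open variables together cover exactly {1, 2, 6, 14, 17, 21} — 6 values for 6 variables — and 17 appears only in M's list, so M = 17.
The 5 still-open variables together cover exactly {1, 2, 6, 14, 21} — 5 values for 5 variables — and 1 appears only in S's list, so S = 1.

1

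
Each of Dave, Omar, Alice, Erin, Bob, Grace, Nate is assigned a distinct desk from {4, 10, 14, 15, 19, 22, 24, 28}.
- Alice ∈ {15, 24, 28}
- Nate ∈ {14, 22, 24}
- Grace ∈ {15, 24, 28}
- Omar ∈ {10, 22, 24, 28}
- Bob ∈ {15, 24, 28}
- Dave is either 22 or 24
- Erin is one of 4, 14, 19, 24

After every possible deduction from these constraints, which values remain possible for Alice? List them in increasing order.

15, 24, 28

The 3 variables Alice, Bob, Grace are confined to {15, 24, 28}, which locks those values in; drop them from Dave, Omar, Erin, Nate.
Dave has just one choice, so Dave = 22. Remove 22 from Omar, Nate.
Omar's domain is down to {10}, so Omar = 10.
Nate has just one choice, so Nate = 14. Strike 14 from Erin.
No further eliminations apply; Alice can still be any of 15, 24, 28.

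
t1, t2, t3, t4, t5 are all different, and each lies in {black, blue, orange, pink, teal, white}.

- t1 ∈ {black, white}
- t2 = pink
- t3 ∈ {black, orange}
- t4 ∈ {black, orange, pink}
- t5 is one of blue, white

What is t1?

white

t2 has just one choice, so t2 = pink. Remove pink from t4.
Among the 4 still-open variables, blue fits only t5 (and all 4 values in {black, blue, orange, white} must be used), so t5 = blue.
Among the 3 still-open variables, white fits only t1 (and all 3 values in {black, orange, white} must be used), so t1 = white.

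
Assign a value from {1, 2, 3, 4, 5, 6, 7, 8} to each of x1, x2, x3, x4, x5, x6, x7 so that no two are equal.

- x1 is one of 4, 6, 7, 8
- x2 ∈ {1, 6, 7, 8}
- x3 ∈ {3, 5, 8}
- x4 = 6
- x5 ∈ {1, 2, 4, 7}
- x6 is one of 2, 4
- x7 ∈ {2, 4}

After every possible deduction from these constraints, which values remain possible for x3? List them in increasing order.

x4 must be 6 (only option left). Eliminate 6 elsewhere: x1, x2.
The 2 variables x6 and x7 are confined to {2, 4}, which locks those values in; drop them from x1, x5.
x1, x2, x5 share exactly the 3 values {1, 7, 8}; by pigeonhole those values go to them, so strike 1, 7, 8 from x3.
No further eliminations apply; x3 can still be any of 3, 5.

3, 5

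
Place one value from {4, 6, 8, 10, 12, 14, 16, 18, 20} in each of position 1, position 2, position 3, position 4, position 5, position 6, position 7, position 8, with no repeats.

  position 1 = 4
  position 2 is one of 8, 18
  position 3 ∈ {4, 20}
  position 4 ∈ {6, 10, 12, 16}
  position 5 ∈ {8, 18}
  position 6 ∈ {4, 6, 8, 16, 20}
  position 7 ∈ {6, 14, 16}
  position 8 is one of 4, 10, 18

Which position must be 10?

position 8

position 1 has just one choice, so position 1 = 4. Eliminate 4 elsewhere: position 3, position 6, position 8.
position 3 has just one choice, so position 3 = 20. Strike 20 from position 6.
The 2 variables position 2 and position 5 are confined to {8, 18}, which locks those values in; drop them from position 6, position 8.
So 10 goes to position 8.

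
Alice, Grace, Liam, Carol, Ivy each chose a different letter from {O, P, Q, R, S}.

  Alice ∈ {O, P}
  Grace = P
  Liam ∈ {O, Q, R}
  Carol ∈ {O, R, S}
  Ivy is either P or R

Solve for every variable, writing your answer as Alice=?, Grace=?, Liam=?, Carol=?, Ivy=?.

Alice=O, Grace=P, Liam=Q, Carol=S, Ivy=R

Grace's domain is down to {P}, so Grace = P. Strike P from Alice, Ivy.
Ivy's domain is down to {R}, so Ivy = R. Eliminate R elsewhere: Liam, Carol.
Alice's domain is down to {O}, so Alice = O. Remove O from Liam, Carol.
Liam must be Q (only option left).
Carol's domain is down to {S}, so Carol = S.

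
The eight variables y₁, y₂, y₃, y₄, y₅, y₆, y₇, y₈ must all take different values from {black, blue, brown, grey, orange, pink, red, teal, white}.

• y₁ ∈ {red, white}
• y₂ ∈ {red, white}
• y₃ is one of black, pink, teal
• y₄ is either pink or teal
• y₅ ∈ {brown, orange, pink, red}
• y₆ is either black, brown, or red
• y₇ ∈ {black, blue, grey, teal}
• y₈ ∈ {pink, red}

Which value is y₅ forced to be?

y₁ and y₂ between them cover only {red, white} — a naked pair. Remove those values from y₅, y₆, y₈.
y₈ has just one choice, so y₈ = pink. So y₃, y₄, y₅ can't be pink.
y₄ has just one choice, so y₄ = teal. Eliminate teal elsewhere: y₃, y₇.
y₃ has just one choice, so y₃ = black. Eliminate black elsewhere: y₆, y₇.
That leaves y₆ = brown. Remove brown from y₅.
So y₅ = orange.

orange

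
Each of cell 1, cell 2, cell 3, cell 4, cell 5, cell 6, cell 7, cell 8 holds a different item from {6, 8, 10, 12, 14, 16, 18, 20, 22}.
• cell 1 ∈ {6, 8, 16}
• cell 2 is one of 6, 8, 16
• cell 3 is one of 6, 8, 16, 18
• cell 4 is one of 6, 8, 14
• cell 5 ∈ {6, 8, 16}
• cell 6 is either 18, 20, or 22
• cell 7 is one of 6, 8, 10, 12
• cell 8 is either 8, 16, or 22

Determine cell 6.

20

cell 1, cell 2, cell 5 between them cover only {6, 8, 16} — a naked triple. Remove those values from cell 3, cell 4, cell 7, cell 8.
That leaves cell 3 = 18. So cell 6 can't be 18.
cell 4 must be 14 (only option left).
That leaves cell 8 = 22. Strike 22 from cell 6.
So cell 6 = 20.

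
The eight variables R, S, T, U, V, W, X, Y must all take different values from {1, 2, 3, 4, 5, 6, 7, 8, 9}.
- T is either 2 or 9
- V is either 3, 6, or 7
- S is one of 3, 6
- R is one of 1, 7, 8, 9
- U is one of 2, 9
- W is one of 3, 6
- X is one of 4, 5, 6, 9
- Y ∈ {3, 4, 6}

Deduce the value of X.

S and W between them cover only {3, 6} — a naked pair. Remove those values from V, X, Y.
V's domain is down to {7}, so V = 7. So R can't be 7.
Y's domain is down to {4}, so Y = 4. Eliminate 4 elsewhere: X.
T and U between them cover only {2, 9} — a naked pair. Remove those values from R, X.
So X = 5.

5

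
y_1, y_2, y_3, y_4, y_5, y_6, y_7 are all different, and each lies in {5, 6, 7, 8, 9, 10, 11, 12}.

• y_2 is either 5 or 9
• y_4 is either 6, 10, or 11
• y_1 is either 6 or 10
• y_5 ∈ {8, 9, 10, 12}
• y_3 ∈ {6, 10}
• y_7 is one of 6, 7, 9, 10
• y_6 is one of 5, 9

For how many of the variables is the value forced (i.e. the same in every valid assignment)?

y_1 and y_3 between them cover only {6, 10} — a naked pair. Remove those values from y_4, y_5, y_7.
y_4's domain is down to {11}, so y_4 = 11.
y_2 and y_6 between them cover only {5, 9} — a naked pair. Remove those values from y_5, y_7.
That leaves y_7 = 7.
Determined: y_4=11, y_7=7. The other variables each still have more than one consistent value. That makes 2.

2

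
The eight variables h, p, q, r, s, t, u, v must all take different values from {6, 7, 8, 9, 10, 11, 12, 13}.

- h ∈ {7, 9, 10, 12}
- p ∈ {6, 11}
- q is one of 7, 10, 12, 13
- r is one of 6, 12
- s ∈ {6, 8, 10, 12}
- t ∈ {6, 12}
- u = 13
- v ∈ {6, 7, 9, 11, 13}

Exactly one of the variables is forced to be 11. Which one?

p

u must be 13 (only option left). Remove 13 from q, v.
Among the 7 still-open variables, 8 fits only s (and all 7 values in {6, 7, 8, 9, 10, 11, 12} must be used), so s = 8.
The 2 variables r and t are confined to {6, 12}, which locks those values in; drop them from h, p, q, v.
So 11 goes to p.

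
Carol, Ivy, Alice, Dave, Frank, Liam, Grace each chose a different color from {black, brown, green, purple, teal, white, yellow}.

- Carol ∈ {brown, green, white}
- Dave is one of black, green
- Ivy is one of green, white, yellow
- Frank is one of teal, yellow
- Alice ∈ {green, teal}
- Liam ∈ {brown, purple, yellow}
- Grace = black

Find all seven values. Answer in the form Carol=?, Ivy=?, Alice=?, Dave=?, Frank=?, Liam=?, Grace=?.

Grace has just one choice, so Grace = black. So Dave can't be black.
Dave has just one choice, so Dave = green. So Carol, Ivy, Alice can't be green.
Alice has just one choice, so Alice = teal. So Frank can't be teal.
Frank has just one choice, so Frank = yellow. Eliminate yellow elsewhere: Ivy, Liam.
Ivy must be white (only option left). Strike white from Carol.
Carol's domain is down to {brown}, so Carol = brown. Eliminate brown elsewhere: Liam.
That leaves Liam = purple.

Carol=brown, Ivy=white, Alice=teal, Dave=green, Frank=yellow, Liam=purple, Grace=black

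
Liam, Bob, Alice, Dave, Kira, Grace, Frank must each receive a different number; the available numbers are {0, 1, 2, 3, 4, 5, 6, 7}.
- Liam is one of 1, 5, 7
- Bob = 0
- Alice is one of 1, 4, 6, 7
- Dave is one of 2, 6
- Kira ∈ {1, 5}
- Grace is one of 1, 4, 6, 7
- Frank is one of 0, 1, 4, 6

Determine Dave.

Bob must be 0 (only option left). So Frank can't be 0.
Among the 6 still-open variables, 2 fits only Dave (and all 6 values in {1, 2, 4, 5, 6, 7} must be used), so Dave = 2.

2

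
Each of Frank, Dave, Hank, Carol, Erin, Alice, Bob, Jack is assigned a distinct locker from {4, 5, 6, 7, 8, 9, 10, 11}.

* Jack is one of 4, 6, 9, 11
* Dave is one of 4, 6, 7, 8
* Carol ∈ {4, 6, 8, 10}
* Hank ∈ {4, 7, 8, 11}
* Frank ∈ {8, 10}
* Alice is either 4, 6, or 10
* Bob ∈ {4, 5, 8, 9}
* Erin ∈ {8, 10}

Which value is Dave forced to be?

Among the 8 variables, 5 fits only Bob (and all 8 values in {4, 5, 6, 7, 8, 9, 10, 11} must be used), so Bob = 5.
Among the 7 still-open variables, 9 fits only Jack (and all 7 values in {4, 6, 7, 8, 9, 10, 11} must be used), so Jack = 9.
The 6 still-open variables together cover exactly {4, 6, 7, 8, 10, 11} — 6 values for 6 variables — and 11 appears only in Hank's list, so Hank = 11.
Among the 5 still-open variables, 7 fits only Dave (and all 5 values in {4, 6, 7, 8, 10} must be used), so Dave = 7.

7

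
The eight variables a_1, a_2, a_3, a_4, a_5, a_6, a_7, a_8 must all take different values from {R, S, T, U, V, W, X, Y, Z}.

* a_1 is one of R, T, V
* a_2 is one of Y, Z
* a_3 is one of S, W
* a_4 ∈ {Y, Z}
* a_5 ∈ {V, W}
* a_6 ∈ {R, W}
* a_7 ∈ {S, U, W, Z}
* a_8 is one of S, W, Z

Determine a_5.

V

Among the 8 variables, T fits only a_1 (and all 8 values in {R, S, T, U, V, W, Y, Z} must be used), so a_1 = T.
The 7 still-open variables together cover exactly {R, S, U, V, W, Y, Z} — 7 values for 7 variables — and R appears only in a_6's list, so a_6 = R.
The 6 still-open variables together cover exactly {S, U, V, W, Y, Z} — 6 values for 6 variables — and U appears only in a_7's list, so a_7 = U.
Among the 5 still-open variables, V fits only a_5 (and all 5 values in {S, V, W, Y, Z} must be used), so a_5 = V.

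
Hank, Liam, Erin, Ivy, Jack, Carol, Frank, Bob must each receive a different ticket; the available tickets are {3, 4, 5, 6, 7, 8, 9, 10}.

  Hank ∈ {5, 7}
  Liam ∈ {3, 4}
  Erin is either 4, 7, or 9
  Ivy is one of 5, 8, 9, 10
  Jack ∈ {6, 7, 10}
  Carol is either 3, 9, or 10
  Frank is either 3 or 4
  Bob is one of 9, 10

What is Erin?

7

The 8 variables draw from only 8 values {3, 4, 5, 6, 7, 8, 9, 10}, so each is used; only Jack can be 6, hence Jack = 6.
The 7 still-open variables draw from only 7 values {3, 4, 5, 7, 8, 9, 10}, so each is used; only Ivy can be 8, hence Ivy = 8.
Among the 6 still-open variables, 5 fits only Hank (and all 6 values in {3, 4, 5, 7, 9, 10} must be used), so Hank = 5.
Among the 5 still-open variables, 7 fits only Erin (and all 5 values in {3, 4, 7, 9, 10} must be used), so Erin = 7.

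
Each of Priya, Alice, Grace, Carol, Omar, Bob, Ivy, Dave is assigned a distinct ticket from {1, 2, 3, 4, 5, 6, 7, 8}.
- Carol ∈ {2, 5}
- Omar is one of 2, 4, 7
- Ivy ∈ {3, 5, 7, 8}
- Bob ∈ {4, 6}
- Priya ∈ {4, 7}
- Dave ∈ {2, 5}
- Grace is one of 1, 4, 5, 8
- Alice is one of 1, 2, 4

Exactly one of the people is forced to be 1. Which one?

The 8 variables draw from only 8 values {1, 2, 3, 4, 5, 6, 7, 8}, so each is used; only Ivy can be 3, hence Ivy = 3.
Among the 7 still-open variables, 6 fits only Bob (and all 7 values in {1, 2, 4, 5, 6, 7, 8} must be used), so Bob = 6.
Among the 6 still-open variables, 8 fits only Grace (and all 6 values in {1, 2, 4, 5, 7, 8} must be used), so Grace = 8.
Among the 5 still-open variables, 1 fits only Alice (and all 5 values in {1, 2, 4, 5, 7} must be used), so Alice = 1.

Alice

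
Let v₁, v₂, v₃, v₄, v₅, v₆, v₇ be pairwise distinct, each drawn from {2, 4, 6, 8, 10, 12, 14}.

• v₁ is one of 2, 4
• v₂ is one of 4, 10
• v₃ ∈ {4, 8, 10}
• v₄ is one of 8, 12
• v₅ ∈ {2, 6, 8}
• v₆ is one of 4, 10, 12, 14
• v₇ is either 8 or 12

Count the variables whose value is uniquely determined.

Among the 7 variables, 6 fits only v₅ (and all 7 values in {2, 4, 6, 8, 10, 12, 14} must be used), so v₅ = 6.
The 6 still-open variables draw from only 6 values {2, 4, 8, 10, 12, 14}, so each is used; only v₁ can be 2, hence v₁ = 2.
Among the 5 still-open variables, 14 fits only v₆ (and all 5 values in {4, 8, 10, 12, 14} must be used), so v₆ = 14.
The 2 variables v₄ and v₇ are confined to {8, 12}, which locks those values in; drop them from v₃.
Determined: v₁=2, v₅=6, v₆=14. The other variables each still have more than one consistent value. That makes 3.

3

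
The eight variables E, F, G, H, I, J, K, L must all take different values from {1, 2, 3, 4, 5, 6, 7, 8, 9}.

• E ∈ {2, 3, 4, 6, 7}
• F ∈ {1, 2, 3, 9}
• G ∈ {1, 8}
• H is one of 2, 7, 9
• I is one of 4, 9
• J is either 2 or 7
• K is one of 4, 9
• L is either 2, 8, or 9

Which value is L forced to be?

8

Among the 8 variables, 6 fits only E (and all 8 values in {1, 2, 3, 4, 6, 7, 8, 9} must be used), so E = 6.
Among the 7 still-open variables, 3 fits only F (and all 7 values in {1, 2, 3, 4, 7, 8, 9} must be used), so F = 3.
The 6 still-open variables together cover exactly {1, 2, 4, 7, 8, 9} — 6 values for 6 variables — and 1 appears only in G's list, so G = 1.
Among the 5 still-open variables, 8 fits only L (and all 5 values in {2, 4, 7, 8, 9} must be used), so L = 8.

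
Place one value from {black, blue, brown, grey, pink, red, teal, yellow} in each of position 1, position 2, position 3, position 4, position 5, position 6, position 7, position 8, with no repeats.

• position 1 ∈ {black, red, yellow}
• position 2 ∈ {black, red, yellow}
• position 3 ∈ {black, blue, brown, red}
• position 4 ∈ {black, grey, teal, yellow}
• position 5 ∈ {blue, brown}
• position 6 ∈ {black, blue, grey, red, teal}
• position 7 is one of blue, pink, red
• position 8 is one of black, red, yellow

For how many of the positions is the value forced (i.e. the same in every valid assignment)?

The 8 variables together cover exactly {black, blue, brown, grey, pink, red, teal, yellow} — 8 values for 8 variables — and pink appears only in position 7's list, so position 7 = pink.
position 1, position 2, position 8 share exactly the 3 values {black, red, yellow}; by pigeonhole those values go to them, so strike black, red, yellow from position 3, position 4, position 6.
The 2 variables position 3 and position 5 are confined to {blue, brown}, which locks those values in; drop them from position 6.
Determined: position 7=pink. The other positions each still have more than one consistent value. That makes 1.

1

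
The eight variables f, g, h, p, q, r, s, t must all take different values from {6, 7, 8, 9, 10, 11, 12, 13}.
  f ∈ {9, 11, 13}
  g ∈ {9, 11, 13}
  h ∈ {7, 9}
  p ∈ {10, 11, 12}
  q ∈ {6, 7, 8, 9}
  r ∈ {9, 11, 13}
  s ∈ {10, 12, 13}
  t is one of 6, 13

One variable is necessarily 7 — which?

h

Among the 8 variables, 8 fits only q (and all 8 values in {6, 7, 8, 9, 10, 11, 12, 13} must be used), so q = 8.
The 7 still-open variables together cover exactly {6, 7, 9, 10, 11, 12, 13} — 7 values for 7 variables — and 6 appears only in t's list, so t = 6.
The 6 still-open variables together cover exactly {7, 9, 10, 11, 12, 13} — 6 values for 6 variables — and 7 appears only in h's list, so h = 7.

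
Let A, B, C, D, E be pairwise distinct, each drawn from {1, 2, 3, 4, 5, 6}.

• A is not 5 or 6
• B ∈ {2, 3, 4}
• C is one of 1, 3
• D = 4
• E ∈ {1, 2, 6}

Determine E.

D must be 4 (only option left). So A, B can't be 4.
Among the 4 still-open variables, 6 fits only E (and all 4 values in {1, 2, 3, 6} must be used), so E = 6.

6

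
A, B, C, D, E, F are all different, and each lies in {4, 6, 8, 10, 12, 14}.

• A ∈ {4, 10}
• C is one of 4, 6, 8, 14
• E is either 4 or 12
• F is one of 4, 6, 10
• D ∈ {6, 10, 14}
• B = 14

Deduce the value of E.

B's domain is down to {14}, so B = 14. Eliminate 14 elsewhere: C, D.
Among the 5 still-open variables, 8 fits only C (and all 5 values in {4, 6, 8, 10, 12} must be used), so C = 8.
The 4 still-open variables draw from only 4 values {4, 6, 10, 12}, so each is used; only E can be 12, hence E = 12.

12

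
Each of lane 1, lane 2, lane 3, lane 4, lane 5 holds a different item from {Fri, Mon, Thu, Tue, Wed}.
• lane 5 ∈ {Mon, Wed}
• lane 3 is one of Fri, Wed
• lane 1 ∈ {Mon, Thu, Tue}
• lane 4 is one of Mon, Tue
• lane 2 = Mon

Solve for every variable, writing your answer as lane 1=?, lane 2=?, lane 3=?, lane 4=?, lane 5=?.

lane 2 must be Mon (only option left). Remove Mon from lane 1, lane 4, lane 5.
That leaves lane 4 = Tue. Remove Tue from lane 1.
lane 5 has just one choice, so lane 5 = Wed. Strike Wed from lane 3.
lane 1 must be Thu (only option left).
That leaves lane 3 = Fri.

lane 1=Thu, lane 2=Mon, lane 3=Fri, lane 4=Tue, lane 5=Wed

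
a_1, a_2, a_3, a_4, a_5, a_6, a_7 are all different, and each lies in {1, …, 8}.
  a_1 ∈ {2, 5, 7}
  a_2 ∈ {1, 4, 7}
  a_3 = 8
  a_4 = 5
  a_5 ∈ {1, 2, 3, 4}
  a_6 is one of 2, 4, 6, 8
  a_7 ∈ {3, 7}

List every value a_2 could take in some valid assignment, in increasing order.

a_3's domain is down to {8}, so a_3 = 8. So a_6 can't be 8.
That leaves a_4 = 5. So a_1 can't be 5.
No further eliminations apply; a_2 can still be any of 1, 4, 7.

1, 4, 7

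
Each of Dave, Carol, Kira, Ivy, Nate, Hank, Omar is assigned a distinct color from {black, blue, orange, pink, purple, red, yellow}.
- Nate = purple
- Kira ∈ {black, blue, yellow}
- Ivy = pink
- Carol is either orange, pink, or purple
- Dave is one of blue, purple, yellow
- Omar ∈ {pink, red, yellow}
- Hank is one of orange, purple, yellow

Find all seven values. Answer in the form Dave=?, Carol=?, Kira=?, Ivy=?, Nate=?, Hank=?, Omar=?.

Dave=blue, Carol=orange, Kira=black, Ivy=pink, Nate=purple, Hank=yellow, Omar=red

Ivy has just one choice, so Ivy = pink. Strike pink from Carol, Omar.
That leaves Nate = purple. Strike purple from Dave, Carol, Hank.
That leaves Carol = orange. Strike orange from Hank.
Hank's domain is down to {yellow}, so Hank = yellow. So Dave, Kira, Omar can't be yellow.
Omar must be red (only option left).
Dave has just one choice, so Dave = blue. Remove blue from Kira.
Kira has just one choice, so Kira = black.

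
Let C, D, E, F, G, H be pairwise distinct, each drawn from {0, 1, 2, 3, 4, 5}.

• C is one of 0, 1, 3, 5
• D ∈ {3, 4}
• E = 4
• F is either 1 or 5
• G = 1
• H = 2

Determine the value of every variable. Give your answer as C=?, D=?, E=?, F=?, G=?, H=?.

C=0, D=3, E=4, F=5, G=1, H=2

E must be 4 (only option left). Remove 4 from D.
G must be 1 (only option left). Strike 1 from C, F.
H must be 2 (only option left).
D must be 3 (only option left). Eliminate 3 elsewhere: C.
F has just one choice, so F = 5. Eliminate 5 elsewhere: C.
That leaves C = 0.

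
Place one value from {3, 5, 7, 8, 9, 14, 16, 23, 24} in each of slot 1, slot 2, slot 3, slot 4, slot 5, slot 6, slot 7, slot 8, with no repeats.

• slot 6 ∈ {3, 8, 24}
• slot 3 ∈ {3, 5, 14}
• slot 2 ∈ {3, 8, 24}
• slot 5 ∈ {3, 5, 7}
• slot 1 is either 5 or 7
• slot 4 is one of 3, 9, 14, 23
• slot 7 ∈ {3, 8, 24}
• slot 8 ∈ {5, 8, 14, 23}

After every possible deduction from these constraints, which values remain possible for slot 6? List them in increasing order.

3, 8, 24

The 8 variables draw from only 8 values {3, 5, 7, 8, 9, 14, 23, 24}, so each is used; only slot 4 can be 9, hence slot 4 = 9.
Among the 7 still-open variables, 23 fits only slot 8 (and all 7 values in {3, 5, 7, 8, 14, 23, 24} must be used), so slot 8 = 23.
The 6 still-open variables draw from only 6 values {3, 5, 7, 8, 14, 24}, so each is used; only slot 3 can be 14, hence slot 3 = 14.
slot 2, slot 6, slot 7 share exactly the 3 values {3, 8, 24}; by pigeonhole those values go to them, so strike 3, 8, 24 from slot 5.
No further eliminations apply; slot 6 can still be any of 3, 8, 24.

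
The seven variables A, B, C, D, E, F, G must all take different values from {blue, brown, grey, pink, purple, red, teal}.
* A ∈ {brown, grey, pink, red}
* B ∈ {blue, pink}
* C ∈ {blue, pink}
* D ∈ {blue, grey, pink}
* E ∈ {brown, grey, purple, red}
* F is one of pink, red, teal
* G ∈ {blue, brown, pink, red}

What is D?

grey

The 7 variables together cover exactly {blue, brown, grey, pink, purple, red, teal} — 7 values for 7 variables — and purple appears only in E's list, so E = purple.
The 6 still-open variables together cover exactly {blue, brown, grey, pink, red, teal} — 6 values for 6 variables — and teal appears only in F's list, so F = teal.
B and C between them cover only {blue, pink} — a naked pair. Remove those values from A, D, G.
So D = grey.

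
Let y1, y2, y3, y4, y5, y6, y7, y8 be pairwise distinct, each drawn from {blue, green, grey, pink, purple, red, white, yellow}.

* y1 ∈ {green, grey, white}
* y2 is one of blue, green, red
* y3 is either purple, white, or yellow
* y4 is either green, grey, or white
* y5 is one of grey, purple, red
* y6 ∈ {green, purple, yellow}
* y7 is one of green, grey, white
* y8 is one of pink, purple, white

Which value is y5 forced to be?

red

The 8 variables draw from only 8 values {blue, green, grey, pink, purple, red, white, yellow}, so each is used; only y2 can be blue, hence y2 = blue.
The 7 still-open variables together cover exactly {green, grey, pink, purple, red, white, yellow} — 7 values for 7 variables — and pink appears only in y8's list, so y8 = pink.
Among the 6 still-open variables, red fits only y5 (and all 6 values in {green, grey, purple, red, white, yellow} must be used), so y5 = red.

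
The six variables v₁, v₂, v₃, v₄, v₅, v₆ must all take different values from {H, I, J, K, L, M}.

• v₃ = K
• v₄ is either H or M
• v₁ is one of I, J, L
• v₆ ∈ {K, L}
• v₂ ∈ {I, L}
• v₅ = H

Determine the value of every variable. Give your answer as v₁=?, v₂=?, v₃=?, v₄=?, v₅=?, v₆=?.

v₃ must be K (only option left). Remove K from v₆.
v₅ has just one choice, so v₅ = H. Eliminate H elsewhere: v₄.
v₆ must be L (only option left). So v₁, v₂ can't be L.
v₂'s domain is down to {I}, so v₂ = I. Remove I from v₁.
That leaves v₄ = M.
v₁ has just one choice, so v₁ = J.

v₁=J, v₂=I, v₃=K, v₄=M, v₅=H, v₆=L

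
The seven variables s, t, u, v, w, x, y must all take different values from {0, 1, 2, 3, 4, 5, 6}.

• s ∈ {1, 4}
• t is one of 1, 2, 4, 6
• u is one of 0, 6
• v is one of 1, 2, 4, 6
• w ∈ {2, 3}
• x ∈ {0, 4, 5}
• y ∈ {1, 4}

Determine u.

0

Among the 7 variables, 3 fits only w (and all 7 values in {0, 1, 2, 3, 4, 5, 6} must be used), so w = 3.
The 6 still-open variables together cover exactly {0, 1, 2, 4, 5, 6} — 6 values for 6 variables — and 5 appears only in x's list, so x = 5.
The 5 still-open variables draw from only 5 values {0, 1, 2, 4, 6}, so each is used; only u can be 0, hence u = 0.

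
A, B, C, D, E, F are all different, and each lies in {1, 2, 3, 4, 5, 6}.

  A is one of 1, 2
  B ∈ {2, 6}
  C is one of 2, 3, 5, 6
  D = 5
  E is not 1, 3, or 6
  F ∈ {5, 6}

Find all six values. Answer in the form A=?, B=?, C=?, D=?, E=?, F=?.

D must be 5 (only option left). Remove 5 from C, E, F.
F must be 6 (only option left). So B, C can't be 6.
B must be 2 (only option left). Remove 2 from A, C, E.
That leaves C = 3.
E's domain is down to {4}, so E = 4.
That leaves A = 1.

A=1, B=2, C=3, D=5, E=4, F=6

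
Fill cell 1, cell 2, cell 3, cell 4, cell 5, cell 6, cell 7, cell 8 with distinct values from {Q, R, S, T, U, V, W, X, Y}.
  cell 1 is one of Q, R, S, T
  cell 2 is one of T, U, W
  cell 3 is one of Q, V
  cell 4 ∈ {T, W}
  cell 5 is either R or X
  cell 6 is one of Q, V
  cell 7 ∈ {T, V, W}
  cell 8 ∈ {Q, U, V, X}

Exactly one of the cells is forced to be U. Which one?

Among the 8 variables, S fits only cell 1 (and all 8 values in {Q, R, S, T, U, V, W, X} must be used), so cell 1 = S.
The 7 still-open variables draw from only 7 values {Q, R, T, U, V, W, X}, so each is used; only cell 5 can be R, hence cell 5 = R.
The 6 still-open variables draw from only 6 values {Q, T, U, V, W, X}, so each is used; only cell 8 can be X, hence cell 8 = X.
The 5 still-open variables draw from only 5 values {Q, T, U, V, W}, so each is used; only cell 2 can be U, hence cell 2 = U.

cell 2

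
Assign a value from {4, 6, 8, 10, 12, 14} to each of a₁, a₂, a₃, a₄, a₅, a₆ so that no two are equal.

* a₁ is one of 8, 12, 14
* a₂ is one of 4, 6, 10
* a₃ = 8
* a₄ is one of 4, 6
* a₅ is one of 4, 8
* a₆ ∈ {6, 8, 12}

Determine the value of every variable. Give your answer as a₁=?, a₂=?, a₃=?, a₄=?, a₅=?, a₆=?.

a₃ must be 8 (only option left). Strike 8 from a₁, a₅, a₆.
a₅ must be 4 (only option left). Remove 4 from a₂, a₄.
a₄'s domain is down to {6}, so a₄ = 6. So a₂, a₆ can't be 6.
That leaves a₆ = 12. Remove 12 from a₁.
That leaves a₁ = 14.
a₂'s domain is down to {10}, so a₂ = 10.

a₁=14, a₂=10, a₃=8, a₄=6, a₅=4, a₆=12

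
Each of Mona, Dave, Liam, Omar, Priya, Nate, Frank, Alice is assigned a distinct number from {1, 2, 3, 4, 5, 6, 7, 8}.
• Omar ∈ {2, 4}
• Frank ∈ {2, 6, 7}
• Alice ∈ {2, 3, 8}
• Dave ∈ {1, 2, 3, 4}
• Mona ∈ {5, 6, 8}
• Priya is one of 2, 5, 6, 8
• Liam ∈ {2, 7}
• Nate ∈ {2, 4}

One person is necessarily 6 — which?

The 8 variables together cover exactly {1, 2, 3, 4, 5, 6, 7, 8} — 8 values for 8 variables — and 1 appears only in Dave's list, so Dave = 1.
The 7 still-open variables draw from only 7 values {2, 3, 4, 5, 6, 7, 8}, so each is used; only Alice can be 3, hence Alice = 3.
The 2 variables Omar and Nate are confined to {2, 4}, which locks those values in; drop them from Liam, Priya, Frank.
That leaves Liam = 7. Eliminate 7 elsewhere: Frank.
So 6 goes to Frank.

Frank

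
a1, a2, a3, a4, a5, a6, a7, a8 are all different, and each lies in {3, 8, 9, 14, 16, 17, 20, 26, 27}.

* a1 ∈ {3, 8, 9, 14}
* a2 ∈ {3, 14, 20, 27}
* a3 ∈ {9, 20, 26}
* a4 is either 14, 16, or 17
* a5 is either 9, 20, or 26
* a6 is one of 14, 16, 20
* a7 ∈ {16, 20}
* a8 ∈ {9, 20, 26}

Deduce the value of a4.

17

a3, a5, a8 share exactly the 3 values {9, 20, 26}; by pigeonhole those values go to them, so strike 9, 20, 26 from a1, a2, a6, a7.
That leaves a7 = 16. So a4, a6 can't be 16.
That leaves a6 = 14. So a1, a2, a4 can't be 14.
So a4 = 17.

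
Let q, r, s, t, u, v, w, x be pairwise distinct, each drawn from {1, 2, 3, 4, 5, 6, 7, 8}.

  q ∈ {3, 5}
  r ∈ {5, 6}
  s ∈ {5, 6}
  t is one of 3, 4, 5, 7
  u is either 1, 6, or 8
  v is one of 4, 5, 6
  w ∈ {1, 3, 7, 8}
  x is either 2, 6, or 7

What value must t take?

The 8 variables draw from only 8 values {1, 2, 3, 4, 5, 6, 7, 8}, so each is used; only x can be 2, hence x = 2.
The 2 variables r and s are confined to {5, 6}, which locks those values in; drop them from q, t, u, v.
q's domain is down to {3}, so q = 3. So t, w can't be 3.
v's domain is down to {4}, so v = 4. Eliminate 4 elsewhere: t.
So t = 7.

7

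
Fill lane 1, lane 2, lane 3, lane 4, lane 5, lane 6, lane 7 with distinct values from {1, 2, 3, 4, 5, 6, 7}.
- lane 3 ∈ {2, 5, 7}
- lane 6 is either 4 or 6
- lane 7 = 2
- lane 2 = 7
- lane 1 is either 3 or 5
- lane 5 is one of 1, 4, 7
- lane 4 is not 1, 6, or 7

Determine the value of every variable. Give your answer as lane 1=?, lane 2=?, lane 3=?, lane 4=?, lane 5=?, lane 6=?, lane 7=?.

lane 1=3, lane 2=7, lane 3=5, lane 4=4, lane 5=1, lane 6=6, lane 7=2

lane 2 must be 7 (only option left). Strike 7 from lane 3, lane 5.
lane 7 must be 2 (only option left). Strike 2 from lane 3, lane 4.
That leaves lane 3 = 5. Strike 5 from lane 1, lane 4.
lane 1's domain is down to {3}, so lane 1 = 3. Remove 3 from lane 4.
lane 4 must be 4 (only option left). Remove 4 from lane 5, lane 6.
lane 5 has just one choice, so lane 5 = 1.
lane 6's domain is down to {6}, so lane 6 = 6.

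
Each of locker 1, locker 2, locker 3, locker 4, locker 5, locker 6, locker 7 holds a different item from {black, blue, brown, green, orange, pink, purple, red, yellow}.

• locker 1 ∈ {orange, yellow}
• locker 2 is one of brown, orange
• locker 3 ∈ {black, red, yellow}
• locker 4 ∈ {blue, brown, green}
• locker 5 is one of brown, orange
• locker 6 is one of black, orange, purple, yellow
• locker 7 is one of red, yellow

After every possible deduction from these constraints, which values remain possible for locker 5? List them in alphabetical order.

brown, orange

locker 2 and locker 5 share exactly the 2 values {brown, orange}; by pigeonhole those values go to them, so strike brown, orange from locker 1, locker 4, locker 6.
locker 1 has just one choice, so locker 1 = yellow. Remove yellow from locker 3, locker 6, locker 7.
locker 7's domain is down to {red}, so locker 7 = red. So locker 3 can't be red.
That leaves locker 3 = black. Strike black from locker 6.
locker 6's domain is down to {purple}, so locker 6 = purple.
No further eliminations apply; locker 5 can still be any of brown, orange.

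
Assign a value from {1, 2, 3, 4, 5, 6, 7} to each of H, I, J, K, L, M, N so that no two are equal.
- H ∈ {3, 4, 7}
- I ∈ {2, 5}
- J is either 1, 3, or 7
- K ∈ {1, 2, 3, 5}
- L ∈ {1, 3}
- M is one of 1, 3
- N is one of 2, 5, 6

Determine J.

7

Among the 7 variables, 4 fits only H (and all 7 values in {1, 2, 3, 4, 5, 6, 7} must be used), so H = 4.
The 6 still-open variables draw from only 6 values {1, 2, 3, 5, 6, 7}, so each is used; only N can be 6, hence N = 6.
Among the 5 still-open variables, 7 fits only J (and all 5 values in {1, 2, 3, 5, 7} must be used), so J = 7.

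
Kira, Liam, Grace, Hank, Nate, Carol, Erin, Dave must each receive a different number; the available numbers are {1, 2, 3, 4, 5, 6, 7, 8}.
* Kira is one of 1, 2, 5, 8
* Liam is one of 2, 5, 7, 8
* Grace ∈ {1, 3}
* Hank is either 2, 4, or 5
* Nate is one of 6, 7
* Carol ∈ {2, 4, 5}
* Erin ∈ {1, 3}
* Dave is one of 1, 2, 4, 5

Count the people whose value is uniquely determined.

The 8 variables together cover exactly {1, 2, 3, 4, 5, 6, 7, 8} — 8 values for 8 variables — and 6 appears only in Nate's list, so Nate = 6.
Among the 7 still-open variables, 7 fits only Liam (and all 7 values in {1, 2, 3, 4, 5, 7, 8} must be used), so Liam = 7.
Among the 6 still-open variables, 8 fits only Kira (and all 6 values in {1, 2, 3, 4, 5, 8} must be used), so Kira = 8.
Grace and Erin share exactly the 2 values {1, 3}; by pigeonhole those values go to them, so strike 1, 3 from Dave.
Determined: Kira=8, Liam=7, Nate=6. The other people each still have more than one consistent value. That makes 3.

3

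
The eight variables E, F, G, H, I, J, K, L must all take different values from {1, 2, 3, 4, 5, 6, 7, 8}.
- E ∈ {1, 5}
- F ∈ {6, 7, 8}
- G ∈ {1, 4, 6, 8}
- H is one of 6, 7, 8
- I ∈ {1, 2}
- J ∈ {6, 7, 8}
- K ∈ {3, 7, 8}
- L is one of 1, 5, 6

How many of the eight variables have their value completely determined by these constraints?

3

Among the 8 variables, 2 fits only I (and all 8 values in {1, 2, 3, 4, 5, 6, 7, 8} must be used), so I = 2.
Among the 7 still-open variables, 3 fits only K (and all 7 values in {1, 3, 4, 5, 6, 7, 8} must be used), so K = 3.
Among the 6 still-open variables, 4 fits only G (and all 6 values in {1, 4, 5, 6, 7, 8} must be used), so G = 4.
The 3 variables F, H, J are confined to {6, 7, 8}, which locks those values in; drop them from L.
Determined: G=4, I=2, K=3. The other variables each still have more than one consistent value. That makes 3.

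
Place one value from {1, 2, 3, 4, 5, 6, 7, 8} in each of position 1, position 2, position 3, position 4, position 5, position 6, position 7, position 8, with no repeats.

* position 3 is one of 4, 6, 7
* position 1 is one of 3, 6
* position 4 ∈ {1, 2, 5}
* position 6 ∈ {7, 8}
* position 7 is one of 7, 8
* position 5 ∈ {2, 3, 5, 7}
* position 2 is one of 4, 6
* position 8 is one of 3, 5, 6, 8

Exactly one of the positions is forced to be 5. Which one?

The 8 variables together cover exactly {1, 2, 3, 4, 5, 6, 7, 8} — 8 values for 8 variables — and 1 appears only in position 4's list, so position 4 = 1.
Among the 7 still-open variables, 2 fits only position 5 (and all 7 values in {2, 3, 4, 5, 6, 7, 8} must be used), so position 5 = 2.
The 6 still-open variables together cover exactly {3, 4, 5, 6, 7, 8} — 6 values for 6 variables — and 5 appears only in position 8's list, so position 8 = 5.

position 8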